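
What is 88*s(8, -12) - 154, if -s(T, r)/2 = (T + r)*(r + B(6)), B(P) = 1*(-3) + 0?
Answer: -10714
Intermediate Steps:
B(P) = -3 (B(P) = -3 + 0 = -3)
s(T, r) = -2*(-3 + r)*(T + r) (s(T, r) = -2*(T + r)*(r - 3) = -2*(T + r)*(-3 + r) = -2*(-3 + r)*(T + r))
88*s(8, -12) - 154 = 88*(-2*(-12)² + 6*8 + 6*(-12) - 2*8*(-12)) - 154 = 88*(-2*144 + 48 - 72 + 192) - 154 = 88*(-288 + 48 - 72 + 192) - 154 = 88*(-120) - 154 = -10560 - 154 = -10714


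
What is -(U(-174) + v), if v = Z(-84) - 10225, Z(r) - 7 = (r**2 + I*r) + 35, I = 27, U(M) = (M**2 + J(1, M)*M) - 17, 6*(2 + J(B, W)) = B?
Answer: -25183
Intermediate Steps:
J(B, W) = -2 + B/6
U(M) = -17 + M**2 - 11*M/6 (U(M) = (M**2 + (-2 + (1/6)*1)*M) - 17 = (M**2 + (-2 + 1/6)*M) - 17 = (M**2 - 11*M/6) - 17 = -17 + M**2 - 11*M/6)
Z(r) = 42 + r**2 + 27*r (Z(r) = 7 + ((r**2 + 27*r) + 35) = 7 + (35 + r**2 + 27*r) = 42 + r**2 + 27*r)
v = -5395 (v = (42 + (-84)**2 + 27*(-84)) - 10225 = (42 + 7056 - 2268) - 10225 = 4830 - 10225 = -5395)
-(U(-174) + v) = -((-17 + (-174)**2 - 11/6*(-174)) - 5395) = -((-17 + 30276 + 319) - 5395) = -(30578 - 5395) = -1*25183 = -25183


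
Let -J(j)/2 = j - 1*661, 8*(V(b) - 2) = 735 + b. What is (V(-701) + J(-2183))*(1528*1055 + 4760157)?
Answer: 145139531069/4 ≈ 3.6285e+10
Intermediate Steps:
V(b) = 751/8 + b/8 (V(b) = 2 + (735 + b)/8 = 2 + (735/8 + b/8) = 751/8 + b/8)
J(j) = 1322 - 2*j (J(j) = -2*(j - 1*661) = -2*(j - 661) = -2*(-661 + j) = 1322 - 2*j)
(V(-701) + J(-2183))*(1528*1055 + 4760157) = ((751/8 + (⅛)*(-701)) + (1322 - 2*(-2183)))*(1528*1055 + 4760157) = ((751/8 - 701/8) + (1322 + 4366))*(1612040 + 4760157) = (25/4 + 5688)*6372197 = (22777/4)*6372197 = 145139531069/4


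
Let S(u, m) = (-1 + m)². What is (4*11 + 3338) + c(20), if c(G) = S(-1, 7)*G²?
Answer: 17782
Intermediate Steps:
c(G) = 36*G² (c(G) = (-1 + 7)²*G² = 6²*G² = 36*G²)
(4*11 + 3338) + c(20) = (4*11 + 3338) + 36*20² = (44 + 3338) + 36*400 = 3382 + 14400 = 17782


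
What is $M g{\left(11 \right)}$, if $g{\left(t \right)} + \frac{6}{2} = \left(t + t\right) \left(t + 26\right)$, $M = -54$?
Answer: $-43794$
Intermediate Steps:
$g{\left(t \right)} = -3 + 2 t \left(26 + t\right)$ ($g{\left(t \right)} = -3 + \left(t + t\right) \left(t + 26\right) = -3 + 2 t \left(26 + t\right)$)
$M g{\left(11 \right)} = - 54 \left(-3 + 2 \cdot 11^{2} + 52 \cdot 11\right) = - 54 \left(-3 + 2 \cdot 121 + 572\right) = - 54 \left(-3 + 242 + 572\right) = \left(-54\right) 811 = -43794$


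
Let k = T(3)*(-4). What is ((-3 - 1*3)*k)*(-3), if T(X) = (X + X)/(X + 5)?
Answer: -54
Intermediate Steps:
T(X) = 2*X/(5 + X) (T(X) = (2*X)/(5 + X) = 2*X/(5 + X))
k = -3 (k = (2*3/(5 + 3))*(-4) = (2*3/8)*(-4) = (2*3*(1/8))*(-4) = (3/4)*(-4) = -3)
((-3 - 1*3)*k)*(-3) = ((-3 - 1*3)*(-3))*(-3) = ((-3 - 3)*(-3))*(-3) = -6*(-3)*(-3) = 18*(-3) = -54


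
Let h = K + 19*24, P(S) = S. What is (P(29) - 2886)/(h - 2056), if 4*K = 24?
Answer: 2857/1594 ≈ 1.7923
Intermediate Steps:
K = 6 (K = (1/4)*24 = 6)
h = 462 (h = 6 + 19*24 = 6 + 456 = 462)
(P(29) - 2886)/(h - 2056) = (29 - 2886)/(462 - 2056) = -2857/(-1594) = -2857*(-1/1594) = 2857/1594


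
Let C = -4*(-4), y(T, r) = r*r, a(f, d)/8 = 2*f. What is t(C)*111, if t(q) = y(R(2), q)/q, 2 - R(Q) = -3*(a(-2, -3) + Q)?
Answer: 1776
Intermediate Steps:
a(f, d) = 16*f (a(f, d) = 8*(2*f) = 16*f)
R(Q) = -94 + 3*Q (R(Q) = 2 - (-3)*(16*(-2) + Q) = 2 - (-3)*(-32 + Q) = 2 - (96 - 3*Q) = 2 + (-96 + 3*Q) = -94 + 3*Q)
y(T, r) = r²
C = 16
t(q) = q (t(q) = q²/q = q)
t(C)*111 = 16*111 = 1776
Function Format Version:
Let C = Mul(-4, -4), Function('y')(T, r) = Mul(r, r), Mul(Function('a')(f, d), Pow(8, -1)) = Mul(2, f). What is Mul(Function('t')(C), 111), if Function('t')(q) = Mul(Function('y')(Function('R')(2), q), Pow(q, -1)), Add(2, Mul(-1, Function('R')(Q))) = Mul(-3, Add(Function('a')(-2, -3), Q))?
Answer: 1776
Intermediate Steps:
Function('a')(f, d) = Mul(16, f) (Function('a')(f, d) = Mul(8, Mul(2, f)) = Mul(16, f))
Function('R')(Q) = Add(-94, Mul(3, Q)) (Function('R')(Q) = Add(2, Mul(-1, Mul(-3, Add(Mul(16, -2), Q)))) = Add(2, Mul(-1, Mul(-3, Add(-32, Q)))) = Add(2, Mul(-1, Add(96, Mul(-3, Q)))) = Add(2, Add(-96, Mul(3, Q))) = Add(-94, Mul(3, Q)))
Function('y')(T, r) = Pow(r, 2)
C = 16
Function('t')(q) = q (Function('t')(q) = Mul(Pow(q, 2), Pow(q, -1)) = q)
Mul(Function('t')(C), 111) = Mul(16, 111) = 1776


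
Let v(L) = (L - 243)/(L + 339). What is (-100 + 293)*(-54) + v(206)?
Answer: -5680027/545 ≈ -10422.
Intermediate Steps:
v(L) = (-243 + L)/(339 + L)
(-100 + 293)*(-54) + v(206) = (-100 + 293)*(-54) + (-243 + 206)/(339 + 206) = 193*(-54) - 37/545 = -10422 + (1/545)*(-37) = -10422 - 37/545 = -5680027/545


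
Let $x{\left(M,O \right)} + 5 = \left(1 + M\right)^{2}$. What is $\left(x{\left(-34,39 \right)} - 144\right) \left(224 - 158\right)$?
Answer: $62040$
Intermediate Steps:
$x{\left(M,O \right)} = -5 + \left(1 + M\right)^{2}$
$\left(x{\left(-34,39 \right)} - 144\right) \left(224 - 158\right) = \left(\left(-5 + \left(1 - 34\right)^{2}\right) - 144\right) \left(224 - 158\right) = \left(\left(-5 + \left(-33\right)^{2}\right) - 144\right) \left(224 - 158\right) = \left(\left(-5 + 1089\right) - 144\right) 66 = \left(1084 - 144\right) 66 = 940 \cdot 66 = 62040$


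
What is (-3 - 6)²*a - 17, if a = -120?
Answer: -9737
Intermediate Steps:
(-3 - 6)²*a - 17 = (-3 - 6)²*(-120) - 17 = (-9)²*(-120) - 17 = 81*(-120) - 17 = -9720 - 17 = -9737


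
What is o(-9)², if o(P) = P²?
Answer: 6561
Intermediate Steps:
o(-9)² = ((-9)²)² = 81² = 6561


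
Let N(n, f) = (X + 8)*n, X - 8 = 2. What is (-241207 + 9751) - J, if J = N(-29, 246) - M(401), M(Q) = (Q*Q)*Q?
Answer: 64250267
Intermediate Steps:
X = 10 (X = 8 + 2 = 10)
M(Q) = Q³ (M(Q) = Q²*Q = Q³)
N(n, f) = 18*n (N(n, f) = (10 + 8)*n = 18*n)
J = -64481723 (J = 18*(-29) - 1*401³ = -522 - 1*64481201 = -522 - 64481201 = -64481723)
(-241207 + 9751) - J = (-241207 + 9751) - 1*(-64481723) = -231456 + 64481723 = 64250267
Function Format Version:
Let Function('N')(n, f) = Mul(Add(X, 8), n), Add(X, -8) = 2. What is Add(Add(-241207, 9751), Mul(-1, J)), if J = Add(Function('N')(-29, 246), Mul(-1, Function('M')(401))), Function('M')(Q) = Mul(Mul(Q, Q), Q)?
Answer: 64250267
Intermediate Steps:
X = 10 (X = Add(8, 2) = 10)
Function('M')(Q) = Pow(Q, 3) (Function('M')(Q) = Mul(Pow(Q, 2), Q) = Pow(Q, 3))
Function('N')(n, f) = Mul(18, n) (Function('N')(n, f) = Mul(Add(10, 8), n) = Mul(18, n))
J = -64481723 (J = Add(Mul(18, -29), Mul(-1, Pow(401, 3))) = Add(-522, Mul(-1, 64481201)) = Add(-522, -64481201) = -64481723)
Add(Add(-241207, 9751), Mul(-1, J)) = Add(Add(-241207, 9751), Mul(-1, -64481723)) = Add(-231456, 64481723) = 64250267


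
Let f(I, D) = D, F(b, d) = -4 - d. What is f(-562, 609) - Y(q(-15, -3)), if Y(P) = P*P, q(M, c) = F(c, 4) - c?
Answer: 584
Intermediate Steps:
q(M, c) = -8 - c (q(M, c) = (-4 - 1*4) - c = (-4 - 4) - c = -8 - c)
Y(P) = P²
f(-562, 609) - Y(q(-15, -3)) = 609 - (-8 - 1*(-3))² = 609 - (-8 + 3)² = 609 - 1*(-5)² = 609 - 1*25 = 609 - 25 = 584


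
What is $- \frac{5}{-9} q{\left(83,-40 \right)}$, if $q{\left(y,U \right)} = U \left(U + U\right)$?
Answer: $\frac{16000}{9} \approx 1777.8$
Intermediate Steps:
$q{\left(y,U \right)} = 2 U^{2}$ ($q{\left(y,U \right)} = U 2 U = 2 U^{2}$)
$- \frac{5}{-9} q{\left(83,-40 \right)} = - \frac{5}{-9} \cdot 2 \left(-40\right)^{2} = \left(-5\right) \left(- \frac{1}{9}\right) 2 \cdot 1600 = \frac{5}{9} \cdot 3200 = \frac{16000}{9}$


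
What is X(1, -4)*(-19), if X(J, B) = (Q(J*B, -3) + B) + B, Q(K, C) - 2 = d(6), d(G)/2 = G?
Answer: -114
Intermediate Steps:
d(G) = 2*G
Q(K, C) = 14 (Q(K, C) = 2 + 2*6 = 2 + 12 = 14)
X(J, B) = 14 + 2*B (X(J, B) = (14 + B) + B = 14 + 2*B)
X(1, -4)*(-19) = (14 + 2*(-4))*(-19) = (14 - 8)*(-19) = 6*(-19) = -114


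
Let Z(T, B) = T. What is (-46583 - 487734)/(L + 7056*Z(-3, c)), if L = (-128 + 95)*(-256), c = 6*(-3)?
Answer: 534317/12720 ≈ 42.006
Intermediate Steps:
c = -18
L = 8448 (L = -33*(-256) = 8448)
(-46583 - 487734)/(L + 7056*Z(-3, c)) = (-46583 - 487734)/(8448 + 7056*(-3)) = -534317/(8448 - 21168) = -534317/(-12720) = -534317*(-1/12720) = 534317/12720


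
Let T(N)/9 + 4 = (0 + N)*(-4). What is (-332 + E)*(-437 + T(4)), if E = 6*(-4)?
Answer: 219652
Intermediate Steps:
E = -24
T(N) = -36 - 36*N (T(N) = -36 + 9*((0 + N)*(-4)) = -36 + 9*(N*(-4)) = -36 + 9*(-4*N) = -36 - 36*N)
(-332 + E)*(-437 + T(4)) = (-332 - 24)*(-437 + (-36 - 36*4)) = -356*(-437 + (-36 - 144)) = -356*(-437 - 180) = -356*(-617) = 219652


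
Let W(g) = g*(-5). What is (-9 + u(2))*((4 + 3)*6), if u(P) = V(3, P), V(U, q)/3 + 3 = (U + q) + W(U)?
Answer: -2016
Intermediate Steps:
W(g) = -5*g
V(U, q) = -9 - 12*U + 3*q (V(U, q) = -9 + 3*((U + q) - 5*U) = -9 + 3*(q - 4*U) = -9 + (-12*U + 3*q) = -9 - 12*U + 3*q)
u(P) = -45 + 3*P (u(P) = -9 - 12*3 + 3*P = -9 - 36 + 3*P = -45 + 3*P)
(-9 + u(2))*((4 + 3)*6) = (-9 + (-45 + 3*2))*((4 + 3)*6) = (-9 + (-45 + 6))*(7*6) = (-9 - 39)*42 = -48*42 = -2016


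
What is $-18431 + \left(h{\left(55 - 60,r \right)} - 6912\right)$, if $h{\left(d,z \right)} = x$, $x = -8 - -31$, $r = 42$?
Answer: $-25320$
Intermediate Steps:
$x = 23$ ($x = -8 + 31 = 23$)
$h{\left(d,z \right)} = 23$
$-18431 + \left(h{\left(55 - 60,r \right)} - 6912\right) = -18431 + \left(23 - 6912\right) = -18431 - 6889 = -25320$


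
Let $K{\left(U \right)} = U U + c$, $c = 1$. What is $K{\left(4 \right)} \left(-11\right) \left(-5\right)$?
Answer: $935$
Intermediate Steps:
$K{\left(U \right)} = 1 + U^{2}$ ($K{\left(U \right)} = U U + 1 = U^{2} + 1 = 1 + U^{2}$)
$K{\left(4 \right)} \left(-11\right) \left(-5\right) = \left(1 + 4^{2}\right) \left(-11\right) \left(-5\right) = \left(1 + 16\right) \left(-11\right) \left(-5\right) = 17 \left(-11\right) \left(-5\right) = \left(-187\right) \left(-5\right) = 935$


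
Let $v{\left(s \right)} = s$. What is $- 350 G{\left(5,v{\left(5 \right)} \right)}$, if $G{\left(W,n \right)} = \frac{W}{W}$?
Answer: $-350$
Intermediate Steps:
$G{\left(W,n \right)} = 1$
$- 350 G{\left(5,v{\left(5 \right)} \right)} = \left(-350\right) 1 = -350$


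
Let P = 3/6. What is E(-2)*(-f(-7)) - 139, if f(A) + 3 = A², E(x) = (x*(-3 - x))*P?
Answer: -185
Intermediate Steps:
P = ½ (P = 3*(⅙) = ½ ≈ 0.50000)
E(x) = x*(-3 - x)/2 (E(x) = (x*(-3 - x))*(½) = x*(-3 - x)/2)
f(A) = -3 + A²
E(-2)*(-f(-7)) - 139 = (-½*(-2)*(3 - 2))*(-(-3 + (-7)²)) - 139 = (-½*(-2)*1)*(-(-3 + 49)) - 139 = 1*(-1*46) - 139 = 1*(-46) - 139 = -46 - 139 = -185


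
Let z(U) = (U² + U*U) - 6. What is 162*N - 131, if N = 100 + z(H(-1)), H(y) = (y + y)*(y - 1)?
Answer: 20281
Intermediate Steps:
H(y) = 2*y*(-1 + y) (H(y) = (2*y)*(-1 + y) = 2*y*(-1 + y))
z(U) = -6 + 2*U² (z(U) = (U² + U²) - 6 = 2*U² - 6 = -6 + 2*U²)
N = 126 (N = 100 + (-6 + 2*(2*(-1)*(-1 - 1))²) = 100 + (-6 + 2*(2*(-1)*(-2))²) = 100 + (-6 + 2*4²) = 100 + (-6 + 2*16) = 100 + (-6 + 32) = 100 + 26 = 126)
162*N - 131 = 162*126 - 131 = 20412 - 131 = 20281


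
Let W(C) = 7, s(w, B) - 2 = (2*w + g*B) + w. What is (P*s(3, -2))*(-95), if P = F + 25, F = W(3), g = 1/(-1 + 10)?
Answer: -294880/9 ≈ -32764.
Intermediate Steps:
g = ⅑ (g = 1/9 = ⅑ ≈ 0.11111)
s(w, B) = 2 + 3*w + B/9 (s(w, B) = 2 + ((2*w + B/9) + w) = 2 + (3*w + B/9) = 2 + 3*w + B/9)
F = 7
P = 32 (P = 7 + 25 = 32)
(P*s(3, -2))*(-95) = (32*(2 + 3*3 + (⅑)*(-2)))*(-95) = (32*(2 + 9 - 2/9))*(-95) = (32*(97/9))*(-95) = (3104/9)*(-95) = -294880/9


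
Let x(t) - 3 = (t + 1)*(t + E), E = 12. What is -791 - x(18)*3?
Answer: -2510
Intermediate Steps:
x(t) = 3 + (1 + t)*(12 + t) (x(t) = 3 + (t + 1)*(t + 12) = 3 + (1 + t)*(12 + t))
-791 - x(18)*3 = -791 - (15 + 18² + 13*18)*3 = -791 - (15 + 324 + 234)*3 = -791 - 573*3 = -791 - 1*1719 = -791 - 1719 = -2510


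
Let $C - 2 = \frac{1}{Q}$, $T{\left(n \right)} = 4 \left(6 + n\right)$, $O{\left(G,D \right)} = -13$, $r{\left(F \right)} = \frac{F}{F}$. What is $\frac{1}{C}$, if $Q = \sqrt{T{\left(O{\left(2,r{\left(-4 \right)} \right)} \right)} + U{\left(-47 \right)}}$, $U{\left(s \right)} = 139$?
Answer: $\frac{222}{443} - \frac{\sqrt{111}}{443} \approx 0.47735$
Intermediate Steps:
$r{\left(F \right)} = 1$
$T{\left(n \right)} = 24 + 4 n$
$Q = \sqrt{111}$ ($Q = \sqrt{\left(24 + 4 \left(-13\right)\right) + 139} = \sqrt{\left(24 - 52\right) + 139} = \sqrt{-28 + 139} = \sqrt{111} \approx 10.536$)
$C = 2 + \frac{\sqrt{111}}{111}$ ($C = 2 + \frac{1}{\sqrt{111}} = 2 + \frac{\sqrt{111}}{111} \approx 2.0949$)
$\frac{1}{C} = \frac{1}{2 + \frac{\sqrt{111}}{111}}$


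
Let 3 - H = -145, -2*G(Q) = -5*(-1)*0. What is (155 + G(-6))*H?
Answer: 22940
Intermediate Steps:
G(Q) = 0 (G(Q) = -(-5*(-1))*0/2 = -5*0/2 = -½*0 = 0)
H = 148 (H = 3 - 1*(-145) = 3 + 145 = 148)
(155 + G(-6))*H = (155 + 0)*148 = 155*148 = 22940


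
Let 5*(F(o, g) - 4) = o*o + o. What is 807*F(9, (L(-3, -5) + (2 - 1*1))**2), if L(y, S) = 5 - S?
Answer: 17754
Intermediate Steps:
F(o, g) = 4 + o/5 + o**2/5 (F(o, g) = 4 + (o*o + o)/5 = 4 + (o**2 + o)/5 = 4 + (o + o**2)/5 = 4 + (o/5 + o**2/5) = 4 + o/5 + o**2/5)
807*F(9, (L(-3, -5) + (2 - 1*1))**2) = 807*(4 + (1/5)*9 + (1/5)*9**2) = 807*(4 + 9/5 + (1/5)*81) = 807*(4 + 9/5 + 81/5) = 807*22 = 17754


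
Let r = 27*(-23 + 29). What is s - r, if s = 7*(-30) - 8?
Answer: -380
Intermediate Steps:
s = -218 (s = -210 - 8 = -218)
r = 162 (r = 27*6 = 162)
s - r = -218 - 1*162 = -218 - 162 = -380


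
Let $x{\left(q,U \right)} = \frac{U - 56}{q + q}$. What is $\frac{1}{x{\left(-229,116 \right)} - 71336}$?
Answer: $- \frac{229}{16335974} \approx -1.4018 \cdot 10^{-5}$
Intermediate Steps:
$x{\left(q,U \right)} = \frac{-56 + U}{2 q}$
$\frac{1}{x{\left(-229,116 \right)} - 71336} = \frac{1}{\frac{-56 + 116}{2 \left(-229\right)} - 71336} = \frac{1}{\frac{1}{2} \left(- \frac{1}{229}\right) 60 - 71336} = \frac{1}{- \frac{30}{229} - 71336} = \frac{1}{- \frac{16335974}{229}} = - \frac{229}{16335974}$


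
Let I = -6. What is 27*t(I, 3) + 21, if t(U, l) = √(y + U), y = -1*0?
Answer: 21 + 27*I*√6 ≈ 21.0 + 66.136*I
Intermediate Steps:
y = 0
t(U, l) = √U (t(U, l) = √(0 + U) = √U)
27*t(I, 3) + 21 = 27*√(-6) + 21 = 27*(I*√6) + 21 = 27*I*√6 + 21 = 21 + 27*I*√6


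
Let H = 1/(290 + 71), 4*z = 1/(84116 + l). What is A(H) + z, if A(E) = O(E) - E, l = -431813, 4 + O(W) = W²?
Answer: -725496345793/181248882948 ≈ -4.0028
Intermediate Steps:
O(W) = -4 + W²
z = -1/1390788 (z = 1/(4*(84116 - 431813)) = (¼)/(-347697) = (¼)*(-1/347697) = -1/1390788 ≈ -7.1902e-7)
H = 1/361 ≈ 0.0027701
A(E) = -4 + E² - E (A(E) = (-4 + E²) - E = -4 + E² - E)
A(H) + z = (-4 + (1/361)² - 1*1/361) - 1/1390788 = (-4 + 1/130321 - 1/361) - 1/1390788 = -521644/130321 - 1/1390788 = -725496345793/181248882948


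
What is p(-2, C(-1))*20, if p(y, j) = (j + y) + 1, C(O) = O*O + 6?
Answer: 120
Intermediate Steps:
C(O) = 6 + O² (C(O) = O² + 6 = 6 + O²)
p(y, j) = 1 + j + y
p(-2, C(-1))*20 = (1 + (6 + (-1)²) - 2)*20 = (1 + (6 + 1) - 2)*20 = (1 + 7 - 2)*20 = 6*20 = 120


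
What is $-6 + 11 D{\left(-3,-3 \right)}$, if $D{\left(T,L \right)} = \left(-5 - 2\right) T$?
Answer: $225$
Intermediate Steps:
$D{\left(T,L \right)} = - 7 T$
$-6 + 11 D{\left(-3,-3 \right)} = -6 + 11 \left(\left(-7\right) \left(-3\right)\right) = -6 + 11 \cdot 21 = -6 + 231 = 225$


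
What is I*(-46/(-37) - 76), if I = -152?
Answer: 420432/37 ≈ 11363.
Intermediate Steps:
I*(-46/(-37) - 76) = -152*(-46/(-37) - 76) = -152*(-46*(-1/37) - 76) = -152*(46/37 - 76) = -152*(-2766/37) = 420432/37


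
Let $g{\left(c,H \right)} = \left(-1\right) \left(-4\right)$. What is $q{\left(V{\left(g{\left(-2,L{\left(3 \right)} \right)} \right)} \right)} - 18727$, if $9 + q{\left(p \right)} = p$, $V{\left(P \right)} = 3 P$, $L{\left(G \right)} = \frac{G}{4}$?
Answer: $-18724$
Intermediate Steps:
$L{\left(G \right)} = \frac{G}{4}$ ($L{\left(G \right)} = G \frac{1}{4} = \frac{G}{4}$)
$g{\left(c,H \right)} = 4$
$q{\left(p \right)} = -9 + p$
$q{\left(V{\left(g{\left(-2,L{\left(3 \right)} \right)} \right)} \right)} - 18727 = \left(-9 + 3 \cdot 4\right) - 18727 = \left(-9 + 12\right) - 18727 = 3 - 18727 = -18724$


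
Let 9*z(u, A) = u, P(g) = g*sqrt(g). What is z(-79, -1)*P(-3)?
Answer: 79*I*sqrt(3)/3 ≈ 45.611*I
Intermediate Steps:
P(g) = g**(3/2)
z(u, A) = u/9
z(-79, -1)*P(-3) = ((1/9)*(-79))*(-3)**(3/2) = -(-79)*I*sqrt(3)/3 = 79*I*sqrt(3)/3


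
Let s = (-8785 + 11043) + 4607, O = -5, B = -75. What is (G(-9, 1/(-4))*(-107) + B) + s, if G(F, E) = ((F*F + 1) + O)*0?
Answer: 6790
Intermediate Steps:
s = 6865 (s = 2258 + 4607 = 6865)
G(F, E) = 0 (G(F, E) = ((F*F + 1) - 5)*0 = ((F² + 1) - 5)*0 = ((1 + F²) - 5)*0 = (-4 + F²)*0 = 0)
(G(-9, 1/(-4))*(-107) + B) + s = (0*(-107) - 75) + 6865 = (0 - 75) + 6865 = -75 + 6865 = 6790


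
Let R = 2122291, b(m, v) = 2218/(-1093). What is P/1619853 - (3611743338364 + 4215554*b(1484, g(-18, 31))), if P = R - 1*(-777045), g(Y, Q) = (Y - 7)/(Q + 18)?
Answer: -6394574011304966862992/1770499329 ≈ -3.6117e+12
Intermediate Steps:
g(Y, Q) = (-7 + Y)/(18 + Q)
b(m, v) = -2218/1093 (b(m, v) = 2218*(-1/1093) = -2218/1093)
P = 2899336 (P = 2122291 - 1*(-777045) = 2122291 + 777045 = 2899336)
P/1619853 - (3611743338364 + 4215554*b(1484, g(-18, 31))) = 2899336/1619853 - 4215554/(1/(-2218/1093 + 856766)) = 2899336*(1/1619853) - 4215554/(1/(936443020/1093)) = 2899336/1619853 - 4215554/1093/936443020 = 2899336/1619853 - 4215554*936443020/1093 = 2899336/1619853 - 3947626118733080/1093 = -6394574011304966862992/1770499329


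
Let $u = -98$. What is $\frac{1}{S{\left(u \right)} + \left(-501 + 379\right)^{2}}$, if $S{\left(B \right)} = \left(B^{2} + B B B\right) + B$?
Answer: $- \frac{1}{916802} \approx -1.0907 \cdot 10^{-6}$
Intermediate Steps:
$S{\left(B \right)} = B + B^{2} + B^{3}$ ($S{\left(B \right)} = \left(B^{2} + B^{2} B\right) + B = \left(B^{2} + B^{3}\right) + B = B + B^{2} + B^{3}$)
$\frac{1}{S{\left(u \right)} + \left(-501 + 379\right)^{2}} = \frac{1}{- 98 \left(1 - 98 + \left(-98\right)^{2}\right) + \left(-501 + 379\right)^{2}} = \frac{1}{- 98 \left(1 - 98 + 9604\right) + \left(-122\right)^{2}} = \frac{1}{\left(-98\right) 9507 + 14884} = \frac{1}{-931686 + 14884} = \frac{1}{-916802} = - \frac{1}{916802}$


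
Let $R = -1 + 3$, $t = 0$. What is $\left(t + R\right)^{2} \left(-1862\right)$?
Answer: $-7448$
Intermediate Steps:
$R = 2$
$\left(t + R\right)^{2} \left(-1862\right) = \left(0 + 2\right)^{2} \left(-1862\right) = 2^{2} \left(-1862\right) = 4 \left(-1862\right) = -7448$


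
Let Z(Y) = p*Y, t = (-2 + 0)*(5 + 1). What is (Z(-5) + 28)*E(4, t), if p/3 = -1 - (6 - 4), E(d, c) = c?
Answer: -876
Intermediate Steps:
t = -12 (t = -2*6 = -12)
p = -9 (p = 3*(-1 - (6 - 4)) = 3*(-1 - 1*2) = 3*(-1 - 2) = 3*(-3) = -9)
Z(Y) = -9*Y
(Z(-5) + 28)*E(4, t) = (-9*(-5) + 28)*(-12) = (45 + 28)*(-12) = 73*(-12) = -876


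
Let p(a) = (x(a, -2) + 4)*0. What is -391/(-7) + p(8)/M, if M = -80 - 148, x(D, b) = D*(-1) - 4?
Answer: 391/7 ≈ 55.857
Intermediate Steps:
x(D, b) = -4 - D (x(D, b) = -D - 4 = -4 - D)
M = -228
p(a) = 0 (p(a) = ((-4 - a) + 4)*0 = -a*0 = 0)
-391/(-7) + p(8)/M = -391/(-7) + 0/(-228) = -391*(-1/7) + 0*(-1/228) = 391/7 + 0 = 391/7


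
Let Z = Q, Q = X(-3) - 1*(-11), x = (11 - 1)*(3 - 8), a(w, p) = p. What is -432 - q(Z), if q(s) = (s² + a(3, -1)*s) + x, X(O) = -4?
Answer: -424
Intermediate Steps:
x = -50 (x = 10*(-5) = -50)
Q = 7 (Q = -4 - 1*(-11) = -4 + 11 = 7)
Z = 7
q(s) = -50 + s² - s (q(s) = (s² - s) - 50 = -50 + s² - s)
-432 - q(Z) = -432 - (-50 + 7² - 1*7) = -432 - (-50 + 49 - 7) = -432 - 1*(-8) = -432 + 8 = -424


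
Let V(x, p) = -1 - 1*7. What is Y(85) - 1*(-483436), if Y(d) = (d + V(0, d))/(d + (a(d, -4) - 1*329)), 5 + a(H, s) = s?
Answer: 11119021/23 ≈ 4.8344e+5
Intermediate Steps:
a(H, s) = -5 + s
V(x, p) = -8 (V(x, p) = -1 - 7 = -8)
Y(d) = (-8 + d)/(-338 + d) (Y(d) = (d - 8)/(d + ((-5 - 4) - 1*329)) = (-8 + d)/(d + (-9 - 329)) = (-8 + d)/(d - 338) = (-8 + d)/(-338 + d))
Y(85) - 1*(-483436) = (-8 + 85)/(-338 + 85) - 1*(-483436) = 77/(-253) + 483436 = -1/253*77 + 483436 = -7/23 + 483436 = 11119021/23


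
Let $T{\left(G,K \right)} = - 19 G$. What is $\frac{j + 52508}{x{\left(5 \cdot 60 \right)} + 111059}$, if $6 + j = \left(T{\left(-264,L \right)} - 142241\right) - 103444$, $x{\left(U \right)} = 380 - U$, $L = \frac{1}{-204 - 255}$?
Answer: $- \frac{26881}{15877} \approx -1.6931$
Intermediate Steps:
$L = - \frac{1}{459}$ ($L = \frac{1}{-459} = - \frac{1}{459} \approx -0.0021787$)
$j = -240675$ ($j = -6 - 240669 = -240675$)
$\frac{j + 52508}{x{\left(5 \cdot 60 \right)} + 111059} = \frac{-240675 + 52508}{\left(380 - 5 \cdot 60\right) + 111059} = - \frac{188167}{\left(380 - 300\right) + 111059} = - \frac{188167}{80 + 111059} = - \frac{188167}{111139} = \left(-188167\right) \frac{1}{111139} = - \frac{26881}{15877}$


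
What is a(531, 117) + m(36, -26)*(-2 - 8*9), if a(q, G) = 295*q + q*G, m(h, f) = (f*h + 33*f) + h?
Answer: 348864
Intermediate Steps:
m(h, f) = h + 33*f + f*h (m(h, f) = (33*f + f*h) + h = h + 33*f + f*h)
a(q, G) = 295*q + G*q
a(531, 117) + m(36, -26)*(-2 - 8*9) = 531*(295 + 117) + (36 + 33*(-26) - 26*36)*(-2 - 8*9) = 531*412 + (36 - 858 - 936)*(-2 - 72) = 218772 - 1758*(-74) = 218772 + 130092 = 348864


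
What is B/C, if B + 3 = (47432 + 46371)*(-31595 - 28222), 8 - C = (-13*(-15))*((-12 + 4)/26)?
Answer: -2805507027/34 ≈ -8.2515e+7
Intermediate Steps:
C = 68 (C = 8 - (-13*(-15))*(-12 + 4)/26 = 8 - 195*(-8*1/26) = 8 - 195*(-4)/13 = 8 - 1*(-60) = 8 + 60 = 68)
B = -5611014054 (B = -3 + (47432 + 46371)*(-31595 - 28222) = -3 + 93803*(-59817) = -3 - 5611014051 = -5611014054)
B/C = -5611014054/68 = -5611014054*1/68 = -2805507027/34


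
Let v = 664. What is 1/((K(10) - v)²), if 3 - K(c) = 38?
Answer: 1/488601 ≈ 2.0467e-6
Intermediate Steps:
K(c) = -35 (K(c) = 3 - 1*38 = 3 - 38 = -35)
1/((K(10) - v)²) = 1/((-35 - 1*664)²) = 1/((-35 - 664)²) = 1/((-699)²) = 1/488601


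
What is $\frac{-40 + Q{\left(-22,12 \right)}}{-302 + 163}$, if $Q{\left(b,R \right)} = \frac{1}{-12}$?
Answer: $\frac{481}{1668} \approx 0.28837$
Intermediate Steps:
$Q{\left(b,R \right)} = - \frac{1}{12}$
$\frac{-40 + Q{\left(-22,12 \right)}}{-302 + 163} = \frac{-40 - \frac{1}{12}}{-302 + 163} = - \frac{481}{12 \left(-139\right)} = \left(- \frac{481}{12}\right) \left(- \frac{1}{139}\right) = \frac{481}{1668}$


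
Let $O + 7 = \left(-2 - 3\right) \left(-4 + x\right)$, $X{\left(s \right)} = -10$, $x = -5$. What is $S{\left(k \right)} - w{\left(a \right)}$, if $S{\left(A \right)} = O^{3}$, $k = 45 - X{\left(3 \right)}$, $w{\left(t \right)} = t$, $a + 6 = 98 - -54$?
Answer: $54726$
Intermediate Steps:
$a = 146$ ($a = -6 + \left(98 - -54\right) = -6 + \left(98 + 54\right) = -6 + 152 = 146$)
$k = 55$ ($k = 45 - -10 = 45 + 10 = 55$)
$O = 38$ ($O = -7 + \left(-2 - 3\right) \left(-4 - 5\right) = -7 - -45 = -7 + 45 = 38$)
$S{\left(A \right)} = 54872$ ($S{\left(A \right)} = 38^{3} = 54872$)
$S{\left(k \right)} - w{\left(a \right)} = 54872 - 146 = 54726$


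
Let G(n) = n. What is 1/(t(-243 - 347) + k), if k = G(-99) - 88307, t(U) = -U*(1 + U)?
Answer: -1/435916 ≈ -2.2940e-6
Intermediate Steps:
t(U) = -U*(1 + U)
k = -88406 (k = -99 - 88307 = -88406)
1/(t(-243 - 347) + k) = 1/(-(-243 - 347)*(1 + (-243 - 347)) - 88406) = 1/(-1*(-590)*(1 - 590) - 88406) = 1/(-1*(-590)*(-589) - 88406) = 1/(-347510 - 88406) = 1/(-435916) = -1/435916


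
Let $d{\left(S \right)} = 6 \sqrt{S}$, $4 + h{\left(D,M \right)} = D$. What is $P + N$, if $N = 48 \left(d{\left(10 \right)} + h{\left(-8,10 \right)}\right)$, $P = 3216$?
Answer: $2640 + 288 \sqrt{10} \approx 3550.7$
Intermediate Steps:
$h{\left(D,M \right)} = -4 + D$
$N = -576 + 288 \sqrt{10}$ ($N = 48 \left(6 \sqrt{10} - 12\right) = 48 \left(-12 + 6 \sqrt{10}\right) = -576 + 288 \sqrt{10} \approx 334.74$)
$P + N = 3216 - \left(576 - 288 \sqrt{10}\right) = 2640 + 288 \sqrt{10}$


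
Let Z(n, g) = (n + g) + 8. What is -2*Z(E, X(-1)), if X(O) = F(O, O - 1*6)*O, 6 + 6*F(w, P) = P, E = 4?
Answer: -85/3 ≈ -28.333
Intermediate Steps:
F(w, P) = -1 + P/6
X(O) = O*(-2 + O/6) (X(O) = (-1 + (O - 1*6)/6)*O = (-1 + (O - 6)/6)*O = (-1 + (-6 + O)/6)*O = (-1 + (-1 + O/6))*O = (-2 + O/6)*O = O*(-2 + O/6))
Z(n, g) = 8 + g + n (Z(n, g) = (g + n) + 8 = 8 + g + n)
-2*Z(E, X(-1)) = -2*(8 + (⅙)*(-1)*(-12 - 1) + 4) = -2*(8 + (⅙)*(-1)*(-13) + 4) = -2*(8 + 13/6 + 4) = -2*85/6 = -85/3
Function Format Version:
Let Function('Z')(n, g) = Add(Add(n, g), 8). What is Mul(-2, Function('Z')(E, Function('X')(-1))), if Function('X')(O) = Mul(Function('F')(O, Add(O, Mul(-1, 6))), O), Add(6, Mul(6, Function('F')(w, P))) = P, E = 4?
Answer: Rational(-85, 3) ≈ -28.333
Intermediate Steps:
Function('F')(w, P) = Add(-1, Mul(Rational(1, 6), P))
Function('X')(O) = Mul(O, Add(-2, Mul(Rational(1, 6), O))) (Function('X')(O) = Mul(Add(-1, Mul(Rational(1, 6), Add(O, Mul(-1, 6)))), O) = Mul(Add(-1, Mul(Rational(1, 6), Add(O, -6))), O) = Mul(Add(-1, Mul(Rational(1, 6), Add(-6, O))), O) = Mul(Add(-1, Add(-1, Mul(Rational(1, 6), O))), O) = Mul(Add(-2, Mul(Rational(1, 6), O)), O) = Mul(O, Add(-2, Mul(Rational(1, 6), O))))
Function('Z')(n, g) = Add(8, g, n) (Function('Z')(n, g) = Add(Add(g, n), 8) = Add(8, g, n))
Mul(-2, Function('Z')(E, Function('X')(-1))) = Mul(-2, Add(8, Mul(Rational(1, 6), -1, Add(-12, -1)), 4)) = Mul(-2, Add(8, Mul(Rational(1, 6), -1, -13), 4)) = Mul(-2, Add(8, Rational(13, 6), 4)) = Mul(-2, Rational(85, 6)) = Rational(-85, 3)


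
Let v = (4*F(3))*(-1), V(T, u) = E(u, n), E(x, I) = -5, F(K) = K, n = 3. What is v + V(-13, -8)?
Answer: -17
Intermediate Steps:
V(T, u) = -5
v = -12 (v = (4*3)*(-1) = 12*(-1) = -12)
v + V(-13, -8) = -12 - 5 = -17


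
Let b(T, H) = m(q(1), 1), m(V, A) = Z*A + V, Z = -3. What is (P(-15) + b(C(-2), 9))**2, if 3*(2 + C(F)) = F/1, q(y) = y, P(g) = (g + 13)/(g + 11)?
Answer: 9/4 ≈ 2.2500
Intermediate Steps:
P(g) = (13 + g)/(11 + g)
C(F) = -2 + F/3 (C(F) = -2 + (F/1)/3 = -2 + (F*1)/3 = -2 + F/3)
m(V, A) = V - 3*A (m(V, A) = -3*A + V = V - 3*A)
b(T, H) = -2 (b(T, H) = 1 - 3*1 = 1 - 3 = -2)
(P(-15) + b(C(-2), 9))**2 = ((13 - 15)/(11 - 15) - 2)**2 = (-2/(-4) - 2)**2 = (-1/4*(-2) - 2)**2 = (1/2 - 2)**2 = (-3/2)**2 = 9/4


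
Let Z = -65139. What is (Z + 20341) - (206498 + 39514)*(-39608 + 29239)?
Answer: 2550853630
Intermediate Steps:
(Z + 20341) - (206498 + 39514)*(-39608 + 29239) = (-65139 + 20341) - (206498 + 39514)*(-39608 + 29239) = -44798 - 246012*(-10369) = -44798 - 1*(-2550898428) = -44798 + 2550898428 = 2550853630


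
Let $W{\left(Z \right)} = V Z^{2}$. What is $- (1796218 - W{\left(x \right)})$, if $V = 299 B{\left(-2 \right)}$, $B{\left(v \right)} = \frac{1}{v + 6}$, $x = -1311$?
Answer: $\frac{506712707}{4} \approx 1.2668 \cdot 10^{8}$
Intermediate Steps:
$B{\left(v \right)} = \frac{1}{6 + v}$
$V = \frac{299}{4}$ ($V = \frac{299}{6 - 2} = \frac{299}{4} \approx 74.75$)
$W{\left(Z \right)} = \frac{299 Z^{2}}{4}$
$- (1796218 - W{\left(x \right)}) = - (1796218 - \frac{299 \left(-1311\right)^{2}}{4}) = - (1796218 - \frac{299}{4} \cdot 1718721) = - (1796218 - \frac{513897579}{4}) = \left(-1\right) \left(- \frac{506712707}{4}\right) = \frac{506712707}{4}$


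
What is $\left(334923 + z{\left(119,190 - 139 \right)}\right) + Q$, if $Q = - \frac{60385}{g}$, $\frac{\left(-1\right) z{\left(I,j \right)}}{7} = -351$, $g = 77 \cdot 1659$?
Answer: $\frac{43097872955}{127743} \approx 3.3738 \cdot 10^{5}$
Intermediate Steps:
$g = 127743$
$z{\left(I,j \right)} = 2457$ ($z{\left(I,j \right)} = \left(-7\right) \left(-351\right) = 2457$)
$Q = - \frac{60385}{127743} \approx -0.47271$
$\left(334923 + z{\left(119,190 - 139 \right)}\right) + Q = \left(334923 + 2457\right) - \frac{60385}{127743} = 337380 - \frac{60385}{127743} = \frac{43097872955}{127743}$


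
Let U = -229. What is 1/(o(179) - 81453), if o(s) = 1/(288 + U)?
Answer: -59/4805726 ≈ -1.2277e-5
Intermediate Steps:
o(s) = 1/59 (o(s) = 1/(288 - 229) = 1/59)
1/(o(179) - 81453) = 1/(1/59 - 81453) = 1/(-4805726/59) = -59/4805726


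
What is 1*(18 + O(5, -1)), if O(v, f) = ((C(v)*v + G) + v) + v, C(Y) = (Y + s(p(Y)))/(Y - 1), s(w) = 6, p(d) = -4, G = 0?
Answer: 167/4 ≈ 41.750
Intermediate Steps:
C(Y) = (6 + Y)/(-1 + Y) (C(Y) = (Y + 6)/(Y - 1) = (6 + Y)/(-1 + Y))
O(v, f) = 2*v + v*(6 + v)/(-1 + v) (O(v, f) = ((((6 + v)/(-1 + v))*v + 0) + v) + v = ((v*(6 + v)/(-1 + v) + 0) + v) + v = (v*(6 + v)/(-1 + v) + v) + v = (v + v*(6 + v)/(-1 + v)) + v = 2*v + v*(6 + v)/(-1 + v))
1*(18 + O(5, -1)) = 1*(18 + 5*(4 + 3*5)/(-1 + 5)) = 1*(18 + 5*(4 + 15)/4) = 1*(18 + 5*(1/4)*19) = 1*(18 + 95/4) = 1*(167/4) = 167/4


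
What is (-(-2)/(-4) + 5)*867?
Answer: 7803/2 ≈ 3901.5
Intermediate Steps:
(-(-2)/(-4) + 5)*867 = (-(-2)*(-1)/4 + 5)*867 = (-1*1/2 + 5)*867 = (-1/2 + 5)*867 = (9/2)*867 = 7803/2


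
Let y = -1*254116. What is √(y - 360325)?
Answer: I*√614441 ≈ 783.86*I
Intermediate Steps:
y = -254116
√(y - 360325) = √(-254116 - 360325) = √(-614441) = I*√614441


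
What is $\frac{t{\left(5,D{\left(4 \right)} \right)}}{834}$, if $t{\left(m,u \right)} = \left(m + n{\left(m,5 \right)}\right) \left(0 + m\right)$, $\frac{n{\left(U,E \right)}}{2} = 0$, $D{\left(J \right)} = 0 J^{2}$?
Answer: $\frac{25}{834} \approx 0.029976$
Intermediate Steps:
$D{\left(J \right)} = 0$
$n{\left(U,E \right)} = 0$ ($n{\left(U,E \right)} = 2 \cdot 0 = 0$)
$t{\left(m,u \right)} = m^{2}$ ($t{\left(m,u \right)} = \left(m + 0\right) \left(0 + m\right) = m m = m^{2}$)
$\frac{t{\left(5,D{\left(4 \right)} \right)}}{834} = \frac{5^{2}}{834} = 25 \cdot \frac{1}{834} = \frac{25}{834}$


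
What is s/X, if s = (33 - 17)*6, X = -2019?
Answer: -32/673 ≈ -0.047548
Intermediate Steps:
s = 96 (s = 16*6 = 96)
s/X = 96/(-2019) = 96*(-1/2019) = -32/673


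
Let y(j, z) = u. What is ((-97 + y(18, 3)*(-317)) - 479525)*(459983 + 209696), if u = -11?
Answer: -318857610665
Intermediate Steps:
y(j, z) = -11
((-97 + y(18, 3)*(-317)) - 479525)*(459983 + 209696) = ((-97 - 11*(-317)) - 479525)*(459983 + 209696) = ((-97 + 3487) - 479525)*669679 = (3390 - 479525)*669679 = -476135*669679 = -318857610665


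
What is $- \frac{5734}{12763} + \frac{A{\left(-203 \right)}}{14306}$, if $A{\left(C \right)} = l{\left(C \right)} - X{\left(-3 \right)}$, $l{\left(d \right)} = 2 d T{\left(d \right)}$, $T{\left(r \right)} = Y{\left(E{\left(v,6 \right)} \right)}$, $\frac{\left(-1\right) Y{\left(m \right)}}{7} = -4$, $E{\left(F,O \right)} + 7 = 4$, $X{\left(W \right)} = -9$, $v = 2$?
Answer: $- \frac{227005521}{182587478} \approx -1.2433$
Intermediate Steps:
$E{\left(F,O \right)} = -3$ ($E{\left(F,O \right)} = -7 + 4 = -3$)
$Y{\left(m \right)} = 28$ ($Y{\left(m \right)} = \left(-7\right) \left(-4\right) = 28$)
$T{\left(r \right)} = 28$
$l{\left(d \right)} = 56 d$ ($l{\left(d \right)} = 2 d 28 = 56 d$)
$A{\left(C \right)} = 9 + 56 C$ ($A{\left(C \right)} = 56 C - -9 = 56 C + 9 = 9 + 56 C$)
$- \frac{5734}{12763} + \frac{A{\left(-203 \right)}}{14306} = - \frac{5734}{12763} + \frac{9 + 56 \left(-203\right)}{14306} = \left(-5734\right) \frac{1}{12763} + \left(9 - 11368\right) \frac{1}{14306} = - \frac{5734}{12763} - \frac{11359}{14306} = - \frac{227005521}{182587478}$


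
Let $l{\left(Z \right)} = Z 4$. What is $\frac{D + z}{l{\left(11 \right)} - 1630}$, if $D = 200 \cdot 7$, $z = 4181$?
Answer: $- \frac{5581}{1586} \approx -3.5189$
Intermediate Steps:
$l{\left(Z \right)} = 4 Z$
$D = 1400$
$\frac{D + z}{l{\left(11 \right)} - 1630} = \frac{1400 + 4181}{4 \cdot 11 - 1630} = \frac{5581}{44 - 1630} = \frac{5581}{-1586} = 5581 \left(- \frac{1}{1586}\right) = - \frac{5581}{1586}$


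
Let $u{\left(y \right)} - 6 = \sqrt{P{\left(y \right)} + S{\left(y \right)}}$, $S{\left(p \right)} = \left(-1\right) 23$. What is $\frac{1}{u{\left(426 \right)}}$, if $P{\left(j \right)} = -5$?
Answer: $\frac{3}{32} - \frac{i \sqrt{7}}{32} \approx 0.09375 - 0.08268 i$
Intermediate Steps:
$S{\left(p \right)} = -23$
$u{\left(y \right)} = 6 + 2 i \sqrt{7}$ ($u{\left(y \right)} = 6 + \sqrt{-5 - 23} = 6 + \sqrt{-28} = 6 + 2 i \sqrt{7}$)
$\frac{1}{u{\left(426 \right)}} = \frac{1}{6 + 2 i \sqrt{7}}$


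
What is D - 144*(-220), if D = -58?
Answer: 31622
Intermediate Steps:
D - 144*(-220) = -58 - 144*(-220) = -58 + 31680 = 31622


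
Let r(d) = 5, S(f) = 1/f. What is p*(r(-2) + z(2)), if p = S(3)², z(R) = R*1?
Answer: 7/9 ≈ 0.77778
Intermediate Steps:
z(R) = R
p = ⅑ (p = (1/3)² = (⅓)² = ⅑ ≈ 0.11111)
p*(r(-2) + z(2)) = (5 + 2)/9 = (⅑)*7 = 7/9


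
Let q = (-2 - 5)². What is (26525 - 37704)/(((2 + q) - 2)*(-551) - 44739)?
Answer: 11179/71738 ≈ 0.15583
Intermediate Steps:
q = 49 (q = (-7)² = 49)
(26525 - 37704)/(((2 + q) - 2)*(-551) - 44739) = (26525 - 37704)/(((2 + 49) - 2)*(-551) - 44739) = -11179/((51 - 2)*(-551) - 44739) = -11179/(49*(-551) - 44739) = -11179/(-26999 - 44739) = -11179/(-71738) = -11179*(-1/71738) = 11179/71738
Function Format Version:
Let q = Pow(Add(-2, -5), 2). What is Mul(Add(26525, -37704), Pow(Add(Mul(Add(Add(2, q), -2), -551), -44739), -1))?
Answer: Rational(11179, 71738) ≈ 0.15583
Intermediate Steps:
q = 49 (q = Pow(-7, 2) = 49)
Mul(Add(26525, -37704), Pow(Add(Mul(Add(Add(2, q), -2), -551), -44739), -1)) = Mul(Add(26525, -37704), Pow(Add(Mul(Add(Add(2, 49), -2), -551), -44739), -1)) = Mul(-11179, Pow(Add(Mul(Add(51, -2), -551), -44739), -1)) = Mul(-11179, Pow(Add(Mul(49, -551), -44739), -1)) = Mul(-11179, Pow(Add(-26999, -44739), -1)) = Mul(-11179, Pow(-71738, -1)) = Mul(-11179, Rational(-1, 71738)) = Rational(11179, 71738)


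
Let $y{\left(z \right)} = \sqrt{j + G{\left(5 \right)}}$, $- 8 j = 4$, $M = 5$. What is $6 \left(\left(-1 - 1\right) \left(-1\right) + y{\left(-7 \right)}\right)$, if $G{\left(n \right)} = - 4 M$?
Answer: $12 + 3 i \sqrt{82} \approx 12.0 + 27.166 i$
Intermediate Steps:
$G{\left(n \right)} = -20$ ($G{\left(n \right)} = \left(-4\right) 5 = -20$)
$j = - \frac{1}{2}$ ($j = \left(- \frac{1}{8}\right) 4 = - \frac{1}{2} \approx -0.5$)
$y{\left(z \right)} = \frac{i \sqrt{82}}{2}$ ($y{\left(z \right)} = \sqrt{- \frac{1}{2} - 20} = \sqrt{- \frac{41}{2}} = \frac{i \sqrt{82}}{2}$)
$6 \left(\left(-1 - 1\right) \left(-1\right) + y{\left(-7 \right)}\right) = 6 \left(\left(-1 - 1\right) \left(-1\right) + \frac{i \sqrt{82}}{2}\right) = 6 \left(\left(-2\right) \left(-1\right) + \frac{i \sqrt{82}}{2}\right) = 6 \left(2 + \frac{i \sqrt{82}}{2}\right) = 12 + 3 i \sqrt{82}$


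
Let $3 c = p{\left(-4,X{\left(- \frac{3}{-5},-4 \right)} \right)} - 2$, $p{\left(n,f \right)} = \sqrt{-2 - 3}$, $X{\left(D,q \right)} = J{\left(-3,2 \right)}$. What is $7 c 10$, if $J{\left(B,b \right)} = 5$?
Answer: $- \frac{140}{3} + \frac{70 i \sqrt{5}}{3} \approx -46.667 + 52.175 i$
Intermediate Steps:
$X{\left(D,q \right)} = 5$
$p{\left(n,f \right)} = i \sqrt{5}$ ($p{\left(n,f \right)} = \sqrt{-5} = i \sqrt{5}$)
$c = - \frac{2}{3} + \frac{i \sqrt{5}}{3}$ ($c = \frac{i \sqrt{5} - 2}{3} = \frac{-2 + i \sqrt{5}}{3} = - \frac{2}{3} + \frac{i \sqrt{5}}{3} \approx -0.66667 + 0.74536 i$)
$7 c 10 = 7 \left(- \frac{2}{3} + \frac{i \sqrt{5}}{3}\right) 10 = \left(- \frac{14}{3} + \frac{7 i \sqrt{5}}{3}\right) 10 = - \frac{140}{3} + \frac{70 i \sqrt{5}}{3}$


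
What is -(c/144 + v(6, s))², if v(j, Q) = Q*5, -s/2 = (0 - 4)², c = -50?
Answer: -133287025/5184 ≈ -25711.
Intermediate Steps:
s = -32 (s = -2*(0 - 4)² = -2*(-4)² = -2*16 = -32)
v(j, Q) = 5*Q
-(c/144 + v(6, s))² = -(-50/144 + 5*(-32))² = -(-50*1/144 - 160)² = -(-25/72 - 160)² = -(-11545/72)² = -1*133287025/5184 = -133287025/5184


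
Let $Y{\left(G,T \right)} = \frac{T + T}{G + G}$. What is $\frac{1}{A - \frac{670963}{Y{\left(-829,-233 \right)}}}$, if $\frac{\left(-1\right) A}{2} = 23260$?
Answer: $- \frac{233}{567067487} \approx -4.1089 \cdot 10^{-7}$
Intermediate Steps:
$A = -46520$ ($A = \left(-2\right) 23260 = -46520$)
$Y{\left(G,T \right)} = \frac{T}{G}$ ($Y{\left(G,T \right)} = \frac{2 T}{2 G} = 2 T \frac{1}{2 G} = \frac{T}{G}$)
$\frac{1}{A - \frac{670963}{Y{\left(-829,-233 \right)}}} = \frac{1}{-46520 - \frac{670963}{\left(-233\right) \frac{1}{-829}}} = \frac{1}{-46520 - \frac{670963}{\left(-233\right) \left(- \frac{1}{829}\right)}} = \frac{1}{-46520 - \frac{670963}{\frac{233}{829}}} = \frac{1}{-46520 - \frac{556228327}{233}} = \frac{1}{- \frac{567067487}{233}} = - \frac{233}{567067487}$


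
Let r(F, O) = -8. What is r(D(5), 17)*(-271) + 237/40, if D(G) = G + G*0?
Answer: 86957/40 ≈ 2173.9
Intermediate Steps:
D(G) = G (D(G) = G + 0 = G)
r(D(5), 17)*(-271) + 237/40 = -8*(-271) + 237/40 = 2168 + 237*(1/40) = 2168 + 237/40 = 86957/40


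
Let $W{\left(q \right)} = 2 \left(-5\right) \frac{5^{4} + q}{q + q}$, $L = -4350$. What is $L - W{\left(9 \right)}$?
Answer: $- \frac{35980}{9} \approx -3997.8$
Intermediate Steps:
$W{\left(q \right)} = - \frac{5 \left(625 + q\right)}{q}$ ($W{\left(q \right)} = - 10 \frac{625 + q}{2 q} = - \frac{5 \left(625 + q\right)}{q}$)
$L - W{\left(9 \right)} = -4350 - \left(-5 - \frac{3125}{9}\right) = -4350 - - \frac{3170}{9} = -4350 + \frac{3170}{9} = - \frac{35980}{9}$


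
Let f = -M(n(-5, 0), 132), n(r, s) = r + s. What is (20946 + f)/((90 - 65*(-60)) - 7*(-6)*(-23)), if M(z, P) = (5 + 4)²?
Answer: 6955/1008 ≈ 6.8998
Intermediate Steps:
M(z, P) = 81 (M(z, P) = 9² = 81)
f = -81 (f = -1*81 = -81)
(20946 + f)/((90 - 65*(-60)) - 7*(-6)*(-23)) = (20946 - 81)/((90 - 65*(-60)) - 7*(-6)*(-23)) = 20865/((90 + 3900) + 42*(-23)) = 20865/(3990 - 966) = 20865/3024 = 20865*(1/3024) = 6955/1008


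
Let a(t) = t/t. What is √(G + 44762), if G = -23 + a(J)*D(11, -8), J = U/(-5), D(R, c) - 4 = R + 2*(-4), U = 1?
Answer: √44746 ≈ 211.53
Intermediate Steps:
D(R, c) = -4 + R (D(R, c) = 4 + (R + 2*(-4)) = 4 + (R - 8) = 4 + (-8 + R) = -4 + R)
J = -⅕ (J = 1/(-5) = 1*(-⅕) = -⅕ ≈ -0.20000)
a(t) = 1
G = -16 (G = -23 + 1*(-4 + 11) = -23 + 1*7 = -23 + 7 = -16)
√(G + 44762) = √(-16 + 44762) = √44746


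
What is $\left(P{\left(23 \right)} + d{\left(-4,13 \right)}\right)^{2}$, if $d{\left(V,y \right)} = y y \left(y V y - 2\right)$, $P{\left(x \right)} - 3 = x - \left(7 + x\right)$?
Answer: $13129951396$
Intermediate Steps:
$P{\left(x \right)} = -4$ ($P{\left(x \right)} = 3 + \left(x - \left(7 + x\right)\right) = 3 - 7 = -4$)
$d{\left(V,y \right)} = y^{2} \left(-2 + V y^{2}\right)$ ($d{\left(V,y \right)} = y^{2} \left(V y y - 2\right) = y^{2} \left(V y^{2} - 2\right) = y^{2} \left(-2 + V y^{2}\right)$)
$\left(P{\left(23 \right)} + d{\left(-4,13 \right)}\right)^{2} = \left(-4 + 13^{2} \left(-2 - 4 \cdot 13^{2}\right)\right)^{2} = \left(-4 + 169 \left(-2 - 676\right)\right)^{2} = \left(-4 + 169 \left(-678\right)\right)^{2} = \left(-4 - 114582\right)^{2} = \left(-114586\right)^{2} = 13129951396$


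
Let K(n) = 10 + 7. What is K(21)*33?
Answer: 561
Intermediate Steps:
K(n) = 17
K(21)*33 = 17*33 = 561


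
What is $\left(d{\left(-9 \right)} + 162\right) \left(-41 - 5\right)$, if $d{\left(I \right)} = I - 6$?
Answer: $-6762$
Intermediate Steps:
$d{\left(I \right)} = -6 + I$
$\left(d{\left(-9 \right)} + 162\right) \left(-41 - 5\right) = \left(\left(-6 - 9\right) + 162\right) \left(-41 - 5\right) = \left(-15 + 162\right) \left(-41 - 5\right) = 147 \left(-46\right) = -6762$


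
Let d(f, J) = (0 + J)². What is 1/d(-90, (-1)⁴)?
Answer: 1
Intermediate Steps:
d(f, J) = J²
1/d(-90, (-1)⁴) = 1/(((-1)⁴)²) = 1/(1²) = 1/1 = 1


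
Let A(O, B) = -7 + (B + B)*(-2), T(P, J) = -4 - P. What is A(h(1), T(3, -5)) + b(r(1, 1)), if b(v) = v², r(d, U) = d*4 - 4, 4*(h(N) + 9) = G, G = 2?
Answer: 21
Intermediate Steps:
h(N) = -17/2 (h(N) = -9 + (¼)*2 = -9 + ½ = -17/2)
r(d, U) = -4 + 4*d (r(d, U) = 4*d - 4 = -4 + 4*d)
A(O, B) = -7 - 4*B (A(O, B) = -7 + (2*B)*(-2) = -7 - 4*B)
A(h(1), T(3, -5)) + b(r(1, 1)) = (-7 - 4*(-4 - 1*3)) + (-4 + 4*1)² = (-7 - 4*(-4 - 3)) + (-4 + 4)² = (-7 - 4*(-7)) + 0² = (-7 + 28) + 0 = 21 + 0 = 21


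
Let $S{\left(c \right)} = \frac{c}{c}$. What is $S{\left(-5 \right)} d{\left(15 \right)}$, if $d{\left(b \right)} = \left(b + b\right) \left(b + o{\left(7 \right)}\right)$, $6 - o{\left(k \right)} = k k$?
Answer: $-840$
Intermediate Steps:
$S{\left(c \right)} = 1$
$o{\left(k \right)} = 6 - k^{2}$ ($o{\left(k \right)} = 6 - k k = 6 - k^{2}$)
$d{\left(b \right)} = 2 b \left(-43 + b\right)$ ($d{\left(b \right)} = \left(b + b\right) \left(b + \left(6 - 7^{2}\right)\right) = 2 b \left(b + \left(6 - 49\right)\right) = 2 b \left(b - 43\right) = 2 b \left(-43 + b\right)$)
$S{\left(-5 \right)} d{\left(15 \right)} = 1 \cdot 2 \cdot 15 \left(-43 + 15\right) = 1 \cdot 2 \cdot 15 \left(-28\right) = 1 \left(-840\right) = -840$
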